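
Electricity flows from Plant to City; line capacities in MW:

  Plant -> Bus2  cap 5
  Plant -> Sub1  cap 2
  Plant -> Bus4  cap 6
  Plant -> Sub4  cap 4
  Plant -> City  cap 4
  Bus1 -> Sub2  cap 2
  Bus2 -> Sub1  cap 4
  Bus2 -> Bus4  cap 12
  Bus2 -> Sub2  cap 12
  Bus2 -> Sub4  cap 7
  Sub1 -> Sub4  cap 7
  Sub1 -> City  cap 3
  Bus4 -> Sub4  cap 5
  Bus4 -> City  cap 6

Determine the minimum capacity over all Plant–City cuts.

Augment Plant→City: bottleneck 4, flow now 4.
Augment Plant→Sub1→City: bottleneck 2, flow now 6.
Augment Plant→Bus4→City: bottleneck 6, flow now 12.
Augment Plant→Bus2→Sub1→City: bottleneck 1, flow now 13.
No augmenting path remains; maximum flow = 13.
By max-flow min-cut, the minimum cut capacity equals the max flow.
In the residual graph, reachable from Plant: {Plant, Bus2, Sub1, Bus4, Sub2, Sub4}.
Min-cut edges: Plant→City (4), Sub1→City (3), Bus4→City (6); capacity 4 + 3 + 6 = 13.

13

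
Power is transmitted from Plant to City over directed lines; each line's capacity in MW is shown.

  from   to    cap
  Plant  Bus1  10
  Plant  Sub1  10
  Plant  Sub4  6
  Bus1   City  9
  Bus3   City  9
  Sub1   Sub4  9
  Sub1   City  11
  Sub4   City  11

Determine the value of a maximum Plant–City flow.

Augment Plant→Bus1→City: bottleneck 9, flow now 9.
Augment Plant→Sub1→City: bottleneck 10, flow now 19.
Augment Plant→Sub4→City: bottleneck 6, flow now 25.
No augmenting path remains; maximum flow = 25.
In the residual graph, reachable from Plant: {Plant, Bus1}.
Min-cut edges: Plant→Sub1 (10), Plant→Sub4 (6), Bus1→City (9); capacity 10 + 6 + 9 = 25.
This cut is saturated, so no flow can exceed 25.

25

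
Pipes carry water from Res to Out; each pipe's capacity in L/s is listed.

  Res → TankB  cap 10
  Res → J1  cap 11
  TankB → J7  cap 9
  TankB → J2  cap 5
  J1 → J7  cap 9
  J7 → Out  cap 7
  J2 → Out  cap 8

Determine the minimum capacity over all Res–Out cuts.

12

Augment Res→TankB→J7→Out: bottleneck 7, flow now 7.
Augment Res→TankB→J2→Out: bottleneck 3, flow now 10.
Augment Res→J1→J7→TankB→J2→Out: bottleneck 2, flow now 12. (uses reverse residual edge)
No augmenting path remains; maximum flow = 12.
By max-flow min-cut, the minimum cut capacity equals the max flow.
In the residual graph, reachable from Res: {Res, TankB, J1, J7}.
Min-cut edges: TankB→J2 (5), J7→Out (7); capacity 5 + 7 = 12.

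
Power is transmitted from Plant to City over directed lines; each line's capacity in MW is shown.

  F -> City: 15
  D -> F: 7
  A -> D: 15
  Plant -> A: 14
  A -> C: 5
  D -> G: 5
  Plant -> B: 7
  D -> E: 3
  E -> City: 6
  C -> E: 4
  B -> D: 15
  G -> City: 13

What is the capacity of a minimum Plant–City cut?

Augment Plant→A→C→E→City: bottleneck 4, flow now 4.
Augment Plant→A→D→E→City: bottleneck 2, flow now 6.
Augment Plant→A→D→F→City: bottleneck 7, flow now 13.
Augment Plant→A→D→G→City: bottleneck 1, flow now 14.
Augment Plant→B→D→G→City: bottleneck 4, flow now 18.
No augmenting path remains; maximum flow = 18.
By max-flow min-cut, the minimum cut capacity equals the max flow.
In the residual graph, reachable from Plant: {Plant, A, B, C, D, E}.
Min-cut edges: D→F (7), D→G (5), E→City (6); capacity 7 + 5 + 6 = 18.

18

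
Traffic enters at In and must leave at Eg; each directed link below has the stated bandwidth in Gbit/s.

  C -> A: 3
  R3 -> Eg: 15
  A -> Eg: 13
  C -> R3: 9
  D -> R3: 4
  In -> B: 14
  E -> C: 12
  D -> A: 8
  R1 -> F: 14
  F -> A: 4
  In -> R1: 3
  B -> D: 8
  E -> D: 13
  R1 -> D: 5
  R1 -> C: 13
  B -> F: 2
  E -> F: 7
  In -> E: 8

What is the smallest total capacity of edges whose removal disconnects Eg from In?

Augment In→E→C→R3→Eg: bottleneck 8, flow now 8.
Augment In→B→D→R3→Eg: bottleneck 4, flow now 12.
Augment In→B→D→A→Eg: bottleneck 4, flow now 16.
Augment In→B→F→A→Eg: bottleneck 2, flow now 18.
Augment In→R1→C→R3→Eg: bottleneck 1, flow now 19.
Augment In→R1→C→A→Eg: bottleneck 2, flow now 21.
No augmenting path remains; maximum flow = 21.
By max-flow min-cut, the minimum cut capacity equals the max flow.
In the residual graph, reachable from In: {In, B}.
Min-cut edges: In→E (8), In→R1 (3), B→D (8), B→F (2); capacity 8 + 3 + 8 + 2 = 21.

21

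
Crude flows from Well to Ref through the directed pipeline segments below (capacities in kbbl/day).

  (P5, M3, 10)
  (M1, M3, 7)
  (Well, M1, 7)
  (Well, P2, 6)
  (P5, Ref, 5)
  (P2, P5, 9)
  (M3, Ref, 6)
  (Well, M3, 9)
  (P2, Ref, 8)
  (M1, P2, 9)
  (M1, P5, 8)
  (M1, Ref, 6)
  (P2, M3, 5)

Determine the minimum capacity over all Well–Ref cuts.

19

Augment Well→M1→Ref: bottleneck 6, flow now 6.
Augment Well→P2→Ref: bottleneck 6, flow now 12.
Augment Well→M3→Ref: bottleneck 6, flow now 18.
Augment Well→M1→P2→Ref: bottleneck 1, flow now 19.
No augmenting path remains; maximum flow = 19.
By max-flow min-cut, the minimum cut capacity equals the max flow.
In the residual graph, reachable from Well: {Well, M3}.
Min-cut edges: Well→M1 (7), Well→P2 (6), M3→Ref (6); capacity 7 + 6 + 6 = 19.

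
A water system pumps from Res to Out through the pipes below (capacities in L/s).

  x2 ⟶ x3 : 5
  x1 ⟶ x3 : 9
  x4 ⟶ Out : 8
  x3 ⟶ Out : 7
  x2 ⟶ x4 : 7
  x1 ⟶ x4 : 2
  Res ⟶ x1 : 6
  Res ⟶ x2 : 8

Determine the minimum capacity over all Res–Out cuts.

14

Augment Res→x1→x3→Out: bottleneck 6, flow now 6.
Augment Res→x2→x3→Out: bottleneck 1, flow now 7.
Augment Res→x2→x4→Out: bottleneck 7, flow now 14.
No augmenting path remains; maximum flow = 14.
By max-flow min-cut, the minimum cut capacity equals the max flow.
In the residual graph, reachable from Res: {Res}.
Min-cut edges: Res→x1 (6), Res→x2 (8); capacity 6 + 8 = 14.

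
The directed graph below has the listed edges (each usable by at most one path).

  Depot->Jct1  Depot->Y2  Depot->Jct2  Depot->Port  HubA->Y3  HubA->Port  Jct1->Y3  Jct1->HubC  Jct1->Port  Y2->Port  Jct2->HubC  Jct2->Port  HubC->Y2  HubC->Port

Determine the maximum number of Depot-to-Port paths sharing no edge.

Assign every edge capacity 1; by Menger, the answer equals the max flow.
Path Depot→Port (+1); total 1.
Path Depot→Jct1→Port (+1); total 2.
Path Depot→Y2→Port (+1); total 3.
Path Depot→Jct2→Port (+1); total 4.
No residual Depot→Port path; max flow = 4.
Certifying cut of size 4: {Depot→Jct1, Depot→Jct2, Depot→Port, Depot→Y2}.

4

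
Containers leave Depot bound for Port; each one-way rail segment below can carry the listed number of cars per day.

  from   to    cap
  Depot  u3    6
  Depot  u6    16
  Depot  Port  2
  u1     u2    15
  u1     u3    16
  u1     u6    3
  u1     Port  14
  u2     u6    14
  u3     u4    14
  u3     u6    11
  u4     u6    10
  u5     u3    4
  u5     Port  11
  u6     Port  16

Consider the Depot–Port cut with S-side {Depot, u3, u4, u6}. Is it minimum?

Given cut capacity: 2 + 16 = 18.
Augment Depot→Port: bottleneck 2, flow now 2.
Augment Depot→u6→Port: bottleneck 16, flow now 18.
No augmenting path remains; maximum flow = 18.
Cut capacity 18 equals the max flow, so it is a minimum cut.

Yes — it is a minimum cut (capacity 18).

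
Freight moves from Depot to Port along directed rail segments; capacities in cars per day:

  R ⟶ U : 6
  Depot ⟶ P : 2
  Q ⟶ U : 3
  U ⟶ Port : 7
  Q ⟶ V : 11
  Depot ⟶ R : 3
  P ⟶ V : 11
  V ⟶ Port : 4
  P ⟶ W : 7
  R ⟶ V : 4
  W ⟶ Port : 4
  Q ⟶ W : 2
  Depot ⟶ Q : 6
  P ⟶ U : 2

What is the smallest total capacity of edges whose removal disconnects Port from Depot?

11

Augment Depot→P→U→Port: bottleneck 2, flow now 2.
Augment Depot→Q→U→Port: bottleneck 3, flow now 5.
Augment Depot→Q→V→Port: bottleneck 3, flow now 8.
Augment Depot→R→U→Port: bottleneck 2, flow now 10.
Augment Depot→R→V→Port: bottleneck 1, flow now 11.
No augmenting path remains; maximum flow = 11.
By max-flow min-cut, the minimum cut capacity equals the max flow.
In the residual graph, reachable from Depot: {Depot}.
Min-cut edges: Depot→P (2), Depot→Q (6), Depot→R (3); capacity 2 + 6 + 3 = 11.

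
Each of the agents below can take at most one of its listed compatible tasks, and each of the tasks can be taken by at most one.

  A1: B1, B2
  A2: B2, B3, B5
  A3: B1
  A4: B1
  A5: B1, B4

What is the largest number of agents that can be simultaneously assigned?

4

Unit-capacity flow: source→left, listed edges, right→sink; max matching = max flow.
Augmenting path A1→B1 (+1); matched 1.
Augmenting path A2→B2 (+1); matched 2.
Augmenting path A5→B4 (+1); matched 3.
Augmenting path A3→B1→A1→B2→A2→B3 (+1); matched 4.
No augmenting path remains; maximum matching = 4.
König certificate: {A1, A2, A5, B1} is a vertex cover of size 4 (every listed pair touches it), so no matching can be larger.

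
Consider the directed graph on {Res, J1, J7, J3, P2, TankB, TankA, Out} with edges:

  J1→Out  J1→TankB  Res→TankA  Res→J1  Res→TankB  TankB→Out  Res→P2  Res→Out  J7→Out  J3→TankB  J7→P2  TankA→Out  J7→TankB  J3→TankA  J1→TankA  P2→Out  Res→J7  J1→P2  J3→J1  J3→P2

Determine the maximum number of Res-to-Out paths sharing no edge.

6

Assign every edge capacity 1; by Menger, the answer equals the max flow.
Path Res→Out (+1); total 1.
Path Res→J1→Out (+1); total 2.
Path Res→J7→Out (+1); total 3.
Path Res→P2→Out (+1); total 4.
Path Res→TankB→Out (+1); total 5.
Path Res→TankA→Out (+1); total 6.
No residual Res→Out path; max flow = 6.
Certifying cut of size 6: {Res→J1, Res→J7, Res→Out, Res→P2, Res→TankA, Res→TankB}.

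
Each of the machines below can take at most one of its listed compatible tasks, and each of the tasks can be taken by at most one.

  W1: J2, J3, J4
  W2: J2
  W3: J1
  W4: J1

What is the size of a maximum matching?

Unit-capacity flow: source→left, listed edges, right→sink; max matching = max flow.
Augmenting path W1→J2 (+1); matched 1.
Augmenting path W3→J1 (+1); matched 2.
Augmenting path W2→J2→W1→J3 (+1); matched 3.
No augmenting path remains; maximum matching = 3.
König certificate: {W1, W2, J1} is a vertex cover of size 3 (every listed pair touches it), so no matching can be larger.

3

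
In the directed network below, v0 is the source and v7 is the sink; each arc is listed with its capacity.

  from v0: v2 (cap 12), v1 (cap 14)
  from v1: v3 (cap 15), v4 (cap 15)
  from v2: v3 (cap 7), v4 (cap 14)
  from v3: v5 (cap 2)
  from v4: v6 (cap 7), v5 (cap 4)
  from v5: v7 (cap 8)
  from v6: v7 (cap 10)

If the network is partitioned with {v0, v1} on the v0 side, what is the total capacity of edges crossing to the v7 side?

42

Edges leaving {v0, v1}: v0→v2 (12), v1→v3 (15), v1→v4 (15).
Cut capacity = 12 + 15 + 15 = 42.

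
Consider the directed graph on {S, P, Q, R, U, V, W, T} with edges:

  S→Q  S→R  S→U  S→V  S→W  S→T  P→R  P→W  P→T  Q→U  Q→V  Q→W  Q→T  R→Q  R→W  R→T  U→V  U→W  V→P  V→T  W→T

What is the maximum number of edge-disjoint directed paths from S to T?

Assign every edge capacity 1; by Menger, the answer equals the max flow.
Path S→T (+1); total 1.
Path S→Q→T (+1); total 2.
Path S→R→T (+1); total 3.
Path S→V→T (+1); total 4.
Path S→W→T (+1); total 5.
Path S→U→V→P→T (+1); total 6.
No residual S→T path; max flow = 6.
Certifying cut of size 6: {S→Q, S→R, S→T, S→U, S→V, S→W}.

6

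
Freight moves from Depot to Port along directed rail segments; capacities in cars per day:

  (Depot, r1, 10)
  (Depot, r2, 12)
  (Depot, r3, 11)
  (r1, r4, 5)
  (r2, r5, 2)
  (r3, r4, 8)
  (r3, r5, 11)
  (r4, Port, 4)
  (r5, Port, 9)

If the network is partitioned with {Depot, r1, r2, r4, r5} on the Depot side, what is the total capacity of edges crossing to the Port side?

Edges leaving {Depot, r1, r2, r4, r5}: Depot→r3 (11), r4→Port (4), r5→Port (9).
Cut capacity = 11 + 4 + 9 = 24.

24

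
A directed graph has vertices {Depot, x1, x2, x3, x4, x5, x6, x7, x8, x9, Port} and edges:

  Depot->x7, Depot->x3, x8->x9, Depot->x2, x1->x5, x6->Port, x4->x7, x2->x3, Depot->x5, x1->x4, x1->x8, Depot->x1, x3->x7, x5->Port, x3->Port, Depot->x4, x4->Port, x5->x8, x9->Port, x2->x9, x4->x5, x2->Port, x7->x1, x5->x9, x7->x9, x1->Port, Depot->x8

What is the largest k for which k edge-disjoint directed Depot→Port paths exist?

6

Assign every edge capacity 1; by Menger, the answer equals the max flow.
Path Depot→x1→Port (+1); total 1.
Path Depot→x2→Port (+1); total 2.
Path Depot→x3→Port (+1); total 3.
Path Depot→x4→Port (+1); total 4.
Path Depot→x5→Port (+1); total 5.
Path Depot→x7→x9→Port (+1); total 6.
No residual Depot→Port path; max flow = 6.
Certifying cut of size 6: {Depot→x2, Depot→x3, x1→Port, x4→Port, x5→Port, x9→Port}.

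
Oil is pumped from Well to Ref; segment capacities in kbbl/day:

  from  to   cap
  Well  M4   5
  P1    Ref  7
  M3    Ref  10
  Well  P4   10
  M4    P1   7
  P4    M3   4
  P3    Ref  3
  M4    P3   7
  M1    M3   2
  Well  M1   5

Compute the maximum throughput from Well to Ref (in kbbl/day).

11

Augment Well→M4→P1→Ref: bottleneck 5, flow now 5.
Augment Well→M1→M3→Ref: bottleneck 2, flow now 7.
Augment Well→P4→M3→Ref: bottleneck 4, flow now 11.
No augmenting path remains; maximum flow = 11.
In the residual graph, reachable from Well: {Well, M1, P4}.
Min-cut edges: Well→M4 (5), M1→M3 (2), P4→M3 (4); capacity 5 + 2 + 4 = 11.
This cut is saturated, so no flow can exceed 11.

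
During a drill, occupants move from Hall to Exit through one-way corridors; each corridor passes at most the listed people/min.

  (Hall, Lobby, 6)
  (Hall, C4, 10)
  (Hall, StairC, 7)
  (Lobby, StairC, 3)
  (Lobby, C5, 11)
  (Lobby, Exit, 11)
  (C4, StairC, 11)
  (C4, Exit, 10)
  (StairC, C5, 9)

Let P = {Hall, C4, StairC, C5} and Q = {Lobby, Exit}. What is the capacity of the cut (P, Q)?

Edges leaving {Hall, C4, StairC, C5}: Hall→Lobby (6), C4→Exit (10).
Cut capacity = 6 + 10 = 16.

16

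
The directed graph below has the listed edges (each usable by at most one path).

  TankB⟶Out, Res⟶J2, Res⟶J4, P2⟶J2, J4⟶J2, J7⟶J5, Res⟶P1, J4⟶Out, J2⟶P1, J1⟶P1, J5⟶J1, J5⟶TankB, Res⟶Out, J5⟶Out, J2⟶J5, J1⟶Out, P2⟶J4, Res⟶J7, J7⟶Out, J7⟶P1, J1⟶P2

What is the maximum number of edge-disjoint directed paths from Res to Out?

4

Assign every edge capacity 1; by Menger, the answer equals the max flow.
Path Res→Out (+1); total 1.
Path Res→J4→Out (+1); total 2.
Path Res→J7→Out (+1); total 3.
Path Res→J2→J5→Out (+1); total 4.
No residual Res→Out path; max flow = 4.
Certifying cut of size 4: {Res→J2, Res→J4, Res→J7, Res→Out}.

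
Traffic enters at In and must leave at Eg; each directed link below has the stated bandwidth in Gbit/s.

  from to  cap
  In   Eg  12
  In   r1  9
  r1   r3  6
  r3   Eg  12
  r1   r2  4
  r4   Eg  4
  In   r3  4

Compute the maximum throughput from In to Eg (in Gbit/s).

Augment In→Eg: bottleneck 12, flow now 12.
Augment In→r3→Eg: bottleneck 4, flow now 16.
Augment In→r1→r3→Eg: bottleneck 6, flow now 22.
No augmenting path remains; maximum flow = 22.
In the residual graph, reachable from In: {In, r1, r2}.
Min-cut edges: In→r3 (4), In→Eg (12), r1→r3 (6); capacity 4 + 12 + 6 = 22.
This cut is saturated, so no flow can exceed 22.

22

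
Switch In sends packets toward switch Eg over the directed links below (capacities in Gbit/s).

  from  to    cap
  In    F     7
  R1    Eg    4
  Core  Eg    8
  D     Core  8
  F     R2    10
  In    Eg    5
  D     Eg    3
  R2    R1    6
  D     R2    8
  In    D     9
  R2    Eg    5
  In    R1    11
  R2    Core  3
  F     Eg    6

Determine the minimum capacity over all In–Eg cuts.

25

Augment In→Eg: bottleneck 5, flow now 5.
Augment In→F→Eg: bottleneck 6, flow now 11.
Augment In→D→Eg: bottleneck 3, flow now 14.
Augment In→R1→Eg: bottleneck 4, flow now 18.
Augment In→F→R2→Eg: bottleneck 1, flow now 19.
Augment In→D→R2→Eg: bottleneck 4, flow now 23.
Augment In→D→Core→Eg: bottleneck 2, flow now 25.
No augmenting path remains; maximum flow = 25.
By max-flow min-cut, the minimum cut capacity equals the max flow.
In the residual graph, reachable from In: {In, R1}.
Min-cut edges: In→F (7), In→D (9), In→Eg (5), R1→Eg (4); capacity 7 + 9 + 5 + 4 = 25.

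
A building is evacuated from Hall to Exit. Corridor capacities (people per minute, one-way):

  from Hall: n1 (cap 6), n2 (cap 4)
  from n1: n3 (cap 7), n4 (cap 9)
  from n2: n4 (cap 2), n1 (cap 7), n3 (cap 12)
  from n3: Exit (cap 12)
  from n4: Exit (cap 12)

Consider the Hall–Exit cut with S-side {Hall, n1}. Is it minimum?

No — its capacity is 20, but the minimum cut has capacity 10.

Given cut capacity: 4 + 7 + 9 = 20.
Augment Hall→n1→n3→Exit: bottleneck 6, flow now 6.
Augment Hall→n2→n3→Exit: bottleneck 4, flow now 10.
No augmenting path remains; maximum flow = 10.
In the residual graph, reachable from Hall: {Hall}.
Min-cut edges: Hall→n1 (6), Hall→n2 (4); capacity 6 + 4 = 10.
Cut capacity 20 exceeds the max flow 10, so it is not minimum.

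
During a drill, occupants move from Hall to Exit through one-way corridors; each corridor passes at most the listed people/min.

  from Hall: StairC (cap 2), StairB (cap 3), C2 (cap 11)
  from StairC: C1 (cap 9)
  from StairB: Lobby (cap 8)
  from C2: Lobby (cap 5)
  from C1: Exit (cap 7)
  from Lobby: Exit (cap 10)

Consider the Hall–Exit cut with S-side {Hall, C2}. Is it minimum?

Yes — it is a minimum cut (capacity 10).

Given cut capacity: 2 + 3 + 5 = 10.
Augment Hall→StairC→C1→Exit: bottleneck 2, flow now 2.
Augment Hall→StairB→Lobby→Exit: bottleneck 3, flow now 5.
Augment Hall→C2→Lobby→Exit: bottleneck 5, flow now 10.
No augmenting path remains; maximum flow = 10.
Cut capacity 10 equals the max flow, so it is a minimum cut.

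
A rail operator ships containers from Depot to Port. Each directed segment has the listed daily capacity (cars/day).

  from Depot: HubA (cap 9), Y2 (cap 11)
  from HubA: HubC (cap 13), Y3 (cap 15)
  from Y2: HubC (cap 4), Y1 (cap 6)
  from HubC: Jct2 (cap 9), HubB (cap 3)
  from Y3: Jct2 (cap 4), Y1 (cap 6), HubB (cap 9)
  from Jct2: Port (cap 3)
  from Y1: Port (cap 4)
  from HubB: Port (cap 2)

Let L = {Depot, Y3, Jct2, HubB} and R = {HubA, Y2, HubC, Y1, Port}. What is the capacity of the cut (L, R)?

31

Edges leaving {Depot, Y3, Jct2, HubB}: Depot→HubA (9), Depot→Y2 (11), Y3→Y1 (6), Jct2→Port (3), HubB→Port (2).
Cut capacity = 9 + 11 + 6 + 3 + 2 = 31.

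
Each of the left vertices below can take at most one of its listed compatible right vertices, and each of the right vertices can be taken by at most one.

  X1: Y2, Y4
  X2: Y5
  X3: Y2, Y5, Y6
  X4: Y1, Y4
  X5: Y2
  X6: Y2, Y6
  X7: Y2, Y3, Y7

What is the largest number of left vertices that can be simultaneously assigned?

Unit-capacity flow: source→left, listed edges, right→sink; max matching = max flow.
Augmenting path X1→Y2 (+1); matched 1.
Augmenting path X2→Y5 (+1); matched 2.
Augmenting path X3→Y6 (+1); matched 3.
Augmenting path X4→Y1 (+1); matched 4.
Augmenting path X7→Y3 (+1); matched 5.
Augmenting path X5→Y2→X1→Y4 (+1); matched 6.
No augmenting path remains; maximum matching = 6.
König certificate: {X1, X4, X7, Y2, Y5, Y6} is a vertex cover of size 6 (every listed pair touches it), so no matching can be larger.

6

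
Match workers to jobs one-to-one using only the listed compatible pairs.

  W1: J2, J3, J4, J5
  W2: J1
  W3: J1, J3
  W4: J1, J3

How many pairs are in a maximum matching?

Unit-capacity flow: source→left, listed edges, right→sink; max matching = max flow.
Augmenting path W1→J2 (+1); matched 1.
Augmenting path W2→J1 (+1); matched 2.
Augmenting path W3→J3 (+1); matched 3.
No augmenting path remains; maximum matching = 3.
König certificate: {W1, J1, J3} is a vertex cover of size 3 (every listed pair touches it), so no matching can be larger.

3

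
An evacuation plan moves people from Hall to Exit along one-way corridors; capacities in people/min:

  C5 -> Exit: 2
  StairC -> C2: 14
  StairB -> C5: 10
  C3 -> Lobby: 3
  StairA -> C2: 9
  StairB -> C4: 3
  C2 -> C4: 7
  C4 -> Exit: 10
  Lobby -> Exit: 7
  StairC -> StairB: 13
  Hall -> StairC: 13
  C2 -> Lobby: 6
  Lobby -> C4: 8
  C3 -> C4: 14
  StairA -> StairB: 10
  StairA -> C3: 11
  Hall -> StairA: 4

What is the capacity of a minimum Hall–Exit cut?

Augment Hall→StairC→StairB→C5→Exit: bottleneck 2, flow now 2.
Augment Hall→StairC→StairB→C4→Exit: bottleneck 3, flow now 5.
Augment Hall→StairC→C2→Lobby→Exit: bottleneck 6, flow now 11.
Augment Hall→StairC→C2→C4→Exit: bottleneck 2, flow now 13.
Augment Hall→StairA→C2→C4→Exit: bottleneck 4, flow now 17.
No augmenting path remains; maximum flow = 17.
By max-flow min-cut, the minimum cut capacity equals the max flow.
In the residual graph, reachable from Hall: {Hall}.
Min-cut edges: Hall→StairC (13), Hall→StairA (4); capacity 13 + 4 = 17.

17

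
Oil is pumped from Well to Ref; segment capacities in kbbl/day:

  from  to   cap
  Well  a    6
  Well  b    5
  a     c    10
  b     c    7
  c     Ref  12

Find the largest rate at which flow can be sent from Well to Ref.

Augment Well→a→c→Ref: bottleneck 6, flow now 6.
Augment Well→b→c→Ref: bottleneck 5, flow now 11.
No augmenting path remains; maximum flow = 11.
In the residual graph, reachable from Well: {Well}.
Min-cut edges: Well→a (6), Well→b (5); capacity 6 + 5 = 11.
This cut is saturated, so no flow can exceed 11.

11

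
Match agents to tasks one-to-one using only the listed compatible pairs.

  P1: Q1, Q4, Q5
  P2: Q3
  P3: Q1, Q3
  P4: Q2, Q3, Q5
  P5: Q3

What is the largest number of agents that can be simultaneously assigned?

4

Unit-capacity flow: source→left, listed edges, right→sink; max matching = max flow.
Augmenting path P1→Q1 (+1); matched 1.
Augmenting path P2→Q3 (+1); matched 2.
Augmenting path P4→Q2 (+1); matched 3.
Augmenting path P3→Q1→P1→Q4 (+1); matched 4.
No augmenting path remains; maximum matching = 4.
König certificate: {P1, P3, P4, Q3} is a vertex cover of size 4 (every listed pair touches it), so no matching can be larger.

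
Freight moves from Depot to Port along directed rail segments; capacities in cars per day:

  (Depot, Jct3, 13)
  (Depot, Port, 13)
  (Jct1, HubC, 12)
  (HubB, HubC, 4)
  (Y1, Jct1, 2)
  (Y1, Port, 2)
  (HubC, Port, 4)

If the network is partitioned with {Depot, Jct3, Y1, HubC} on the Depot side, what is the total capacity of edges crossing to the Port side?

Edges leaving {Depot, Jct3, Y1, HubC}: Depot→Port (13), Y1→Jct1 (2), Y1→Port (2), HubC→Port (4).
Cut capacity = 13 + 2 + 2 + 4 = 21.

21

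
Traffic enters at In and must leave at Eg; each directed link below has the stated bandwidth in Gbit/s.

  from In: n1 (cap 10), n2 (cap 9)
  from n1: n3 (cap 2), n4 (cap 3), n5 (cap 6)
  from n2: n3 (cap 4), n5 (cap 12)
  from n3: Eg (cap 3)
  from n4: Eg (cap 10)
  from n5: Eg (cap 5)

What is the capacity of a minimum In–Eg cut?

11

Augment In→n1→n3→Eg: bottleneck 2, flow now 2.
Augment In→n1→n4→Eg: bottleneck 3, flow now 5.
Augment In→n1→n5→Eg: bottleneck 5, flow now 10.
Augment In→n2→n3→Eg: bottleneck 1, flow now 11.
No augmenting path remains; maximum flow = 11.
By max-flow min-cut, the minimum cut capacity equals the max flow.
In the residual graph, reachable from In: {In, n1, n2, n3, n5}.
Min-cut edges: n1→n4 (3), n3→Eg (3), n5→Eg (5); capacity 3 + 3 + 5 = 11.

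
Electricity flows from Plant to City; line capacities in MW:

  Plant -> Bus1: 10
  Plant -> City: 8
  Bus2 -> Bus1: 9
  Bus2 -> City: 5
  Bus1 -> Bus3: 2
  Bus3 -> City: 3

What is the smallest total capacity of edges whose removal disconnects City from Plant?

10

Augment Plant→City: bottleneck 8, flow now 8.
Augment Plant→Bus1→Bus3→City: bottleneck 2, flow now 10.
No augmenting path remains; maximum flow = 10.
By max-flow min-cut, the minimum cut capacity equals the max flow.
In the residual graph, reachable from Plant: {Plant, Bus1}.
Min-cut edges: Plant→City (8), Bus1→Bus3 (2); capacity 8 + 2 = 10.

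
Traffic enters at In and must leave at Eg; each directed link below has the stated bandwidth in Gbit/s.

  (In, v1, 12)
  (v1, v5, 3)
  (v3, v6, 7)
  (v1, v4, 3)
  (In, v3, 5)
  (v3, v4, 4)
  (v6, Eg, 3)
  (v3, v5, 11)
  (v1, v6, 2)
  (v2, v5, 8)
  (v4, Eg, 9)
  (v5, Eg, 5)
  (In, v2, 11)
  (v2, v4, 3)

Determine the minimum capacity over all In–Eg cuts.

17

Augment In→v1→v4→Eg: bottleneck 3, flow now 3.
Augment In→v1→v5→Eg: bottleneck 3, flow now 6.
Augment In→v1→v6→Eg: bottleneck 2, flow now 8.
Augment In→v2→v4→Eg: bottleneck 3, flow now 11.
Augment In→v2→v5→Eg: bottleneck 2, flow now 13.
Augment In→v3→v4→Eg: bottleneck 3, flow now 16.
Augment In→v3→v6→Eg: bottleneck 1, flow now 17.
No augmenting path remains; maximum flow = 17.
By max-flow min-cut, the minimum cut capacity equals the max flow.
In the residual graph, reachable from In: {In, v1, v2, v3, v4, v5, v6}.
Min-cut edges: v4→Eg (9), v5→Eg (5), v6→Eg (3); capacity 9 + 5 + 3 = 17.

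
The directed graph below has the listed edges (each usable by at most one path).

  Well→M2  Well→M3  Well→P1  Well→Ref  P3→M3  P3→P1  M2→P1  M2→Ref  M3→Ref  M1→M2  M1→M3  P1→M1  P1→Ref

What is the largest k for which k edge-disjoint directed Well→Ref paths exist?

Assign every edge capacity 1; by Menger, the answer equals the max flow.
Path Well→Ref (+1); total 1.
Path Well→M2→Ref (+1); total 2.
Path Well→M3→Ref (+1); total 3.
Path Well→P1→Ref (+1); total 4.
No residual Well→Ref path; max flow = 4.
Certifying cut of size 4: {Well→M2, Well→M3, Well→P1, Well→Ref}.

4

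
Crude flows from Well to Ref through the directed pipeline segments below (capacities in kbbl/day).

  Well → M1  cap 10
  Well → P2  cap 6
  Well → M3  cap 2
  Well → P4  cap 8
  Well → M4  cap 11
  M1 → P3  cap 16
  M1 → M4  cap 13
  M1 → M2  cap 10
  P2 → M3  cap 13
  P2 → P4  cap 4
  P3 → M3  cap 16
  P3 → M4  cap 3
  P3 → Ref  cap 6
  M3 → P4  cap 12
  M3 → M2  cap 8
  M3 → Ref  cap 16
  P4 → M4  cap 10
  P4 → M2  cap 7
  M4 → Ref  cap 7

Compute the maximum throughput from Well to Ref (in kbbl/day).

25

Augment Well→M3→Ref: bottleneck 2, flow now 2.
Augment Well→M4→Ref: bottleneck 7, flow now 9.
Augment Well→M1→P3→Ref: bottleneck 6, flow now 15.
Augment Well→P2→M3→Ref: bottleneck 6, flow now 21.
Augment Well→M1→P3→M3→Ref: bottleneck 4, flow now 25.
No augmenting path remains; maximum flow = 25.
In the residual graph, reachable from Well: {Well, P4, M4, M2}.
Min-cut edges: Well→M1 (10), Well→P2 (6), Well→M3 (2), M4→Ref (7); capacity 10 + 6 + 2 + 7 = 25.
This cut is saturated, so no flow can exceed 25.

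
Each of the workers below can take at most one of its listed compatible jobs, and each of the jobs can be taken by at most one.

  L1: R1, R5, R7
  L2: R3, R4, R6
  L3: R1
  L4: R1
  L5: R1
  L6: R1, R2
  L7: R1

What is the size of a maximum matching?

4

Unit-capacity flow: source→left, listed edges, right→sink; max matching = max flow.
Augmenting path L1→R1 (+1); matched 1.
Augmenting path L2→R3 (+1); matched 2.
Augmenting path L6→R2 (+1); matched 3.
Augmenting path L3→R1→L1→R5 (+1); matched 4.
No augmenting path remains; maximum matching = 4.
König certificate: {L1, L2, L6, R1} is a vertex cover of size 4 (every listed pair touches it), so no matching can be larger.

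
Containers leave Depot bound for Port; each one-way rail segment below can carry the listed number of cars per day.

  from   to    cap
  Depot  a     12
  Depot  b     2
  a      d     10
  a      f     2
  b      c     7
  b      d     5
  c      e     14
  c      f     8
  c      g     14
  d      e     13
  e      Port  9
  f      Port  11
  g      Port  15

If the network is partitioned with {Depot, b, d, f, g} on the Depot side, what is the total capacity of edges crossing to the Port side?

58

Edges leaving {Depot, b, d, f, g}: Depot→a (12), b→c (7), d→e (13), f→Port (11), g→Port (15).
Cut capacity = 12 + 7 + 13 + 11 + 15 = 58.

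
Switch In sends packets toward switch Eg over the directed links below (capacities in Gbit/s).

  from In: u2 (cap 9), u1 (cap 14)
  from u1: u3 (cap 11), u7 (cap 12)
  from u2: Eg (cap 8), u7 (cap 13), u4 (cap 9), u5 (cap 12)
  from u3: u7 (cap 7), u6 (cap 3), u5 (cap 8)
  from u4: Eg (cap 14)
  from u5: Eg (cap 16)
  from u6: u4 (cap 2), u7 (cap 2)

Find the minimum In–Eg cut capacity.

Augment In→u2→Eg: bottleneck 8, flow now 8.
Augment In→u2→u4→Eg: bottleneck 1, flow now 9.
Augment In→u1→u3→u5→Eg: bottleneck 8, flow now 17.
Augment In→u1→u3→u6→u4→Eg: bottleneck 2, flow now 19.
No augmenting path remains; maximum flow = 19.
By max-flow min-cut, the minimum cut capacity equals the max flow.
In the residual graph, reachable from In: {In, u1, u3, u6, u7}.
Min-cut edges: In→u2 (9), u3→u5 (8), u6→u4 (2); capacity 9 + 8 + 2 = 19.

19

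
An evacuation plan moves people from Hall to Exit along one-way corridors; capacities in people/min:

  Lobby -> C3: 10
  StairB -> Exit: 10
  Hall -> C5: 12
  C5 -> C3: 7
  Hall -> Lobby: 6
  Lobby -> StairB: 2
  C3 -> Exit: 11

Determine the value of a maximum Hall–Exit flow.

13

Augment Hall→Lobby→C3→Exit: bottleneck 6, flow now 6.
Augment Hall→C5→C3→Exit: bottleneck 5, flow now 11.
Augment Hall→C5→C3→Lobby→StairB→Exit: bottleneck 2, flow now 13. (uses reverse residual edge)
No augmenting path remains; maximum flow = 13.
In the residual graph, reachable from Hall: {Hall, C5}.
Min-cut edges: Hall→Lobby (6), C5→C3 (7); capacity 6 + 7 = 13.
This cut is saturated, so no flow can exceed 13.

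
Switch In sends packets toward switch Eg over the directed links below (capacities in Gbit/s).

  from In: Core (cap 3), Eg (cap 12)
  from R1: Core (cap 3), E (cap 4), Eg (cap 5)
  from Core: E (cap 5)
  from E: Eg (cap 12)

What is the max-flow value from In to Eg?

Augment In→Eg: bottleneck 12, flow now 12.
Augment In→Core→E→Eg: bottleneck 3, flow now 15.
No augmenting path remains; maximum flow = 15.
In the residual graph, reachable from In: {In}.
Min-cut edges: In→Core (3), In→Eg (12); capacity 3 + 12 = 15.
This cut is saturated, so no flow can exceed 15.

15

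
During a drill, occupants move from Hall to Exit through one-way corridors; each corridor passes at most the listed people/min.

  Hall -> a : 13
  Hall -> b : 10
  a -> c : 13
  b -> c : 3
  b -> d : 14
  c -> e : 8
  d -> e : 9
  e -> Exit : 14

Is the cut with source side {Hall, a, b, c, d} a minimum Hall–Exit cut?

No — its capacity is 17, but the minimum cut has capacity 14.

Given cut capacity: 8 + 9 = 17.
Augment Hall→a→c→e→Exit: bottleneck 8, flow now 8.
Augment Hall→b→d→e→Exit: bottleneck 6, flow now 14.
No augmenting path remains; maximum flow = 14.
In the residual graph, reachable from Hall: {Hall, a, b, c, d, e}.
Min-cut edges: e→Exit (14); capacity 14 = 14.
Cut capacity 17 exceeds the max flow 14, so it is not minimum.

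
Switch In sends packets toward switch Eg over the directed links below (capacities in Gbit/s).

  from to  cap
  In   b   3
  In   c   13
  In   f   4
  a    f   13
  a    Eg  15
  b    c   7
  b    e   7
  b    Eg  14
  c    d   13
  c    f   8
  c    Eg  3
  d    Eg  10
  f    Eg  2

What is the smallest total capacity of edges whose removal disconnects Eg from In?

Augment In→b→Eg: bottleneck 3, flow now 3.
Augment In→c→Eg: bottleneck 3, flow now 6.
Augment In→f→Eg: bottleneck 2, flow now 8.
Augment In→c→d→Eg: bottleneck 10, flow now 18.
No augmenting path remains; maximum flow = 18.
By max-flow min-cut, the minimum cut capacity equals the max flow.
In the residual graph, reachable from In: {In, f}.
Min-cut edges: In→b (3), In→c (13), f→Eg (2); capacity 3 + 13 + 2 = 18.

18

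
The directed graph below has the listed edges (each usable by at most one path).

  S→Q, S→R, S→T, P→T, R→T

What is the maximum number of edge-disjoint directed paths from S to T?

2

Assign every edge capacity 1; by Menger, the answer equals the max flow.
Path S→T (+1); total 1.
Path S→R→T (+1); total 2.
No residual S→T path; max flow = 2.
Certifying cut of size 2: {S→R, S→T}.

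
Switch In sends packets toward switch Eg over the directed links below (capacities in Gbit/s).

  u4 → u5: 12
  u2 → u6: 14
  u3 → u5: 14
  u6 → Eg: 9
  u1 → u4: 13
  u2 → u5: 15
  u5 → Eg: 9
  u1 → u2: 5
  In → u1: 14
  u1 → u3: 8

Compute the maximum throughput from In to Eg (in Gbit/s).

14

Augment In→u1→u2→u5→Eg: bottleneck 5, flow now 5.
Augment In→u1→u3→u5→Eg: bottleneck 4, flow now 9.
Augment In→u1→u3→u5→u2→u6→Eg: bottleneck 4, flow now 13. (uses reverse residual edge)
Augment In→u1→u4→u5→u2→u6→Eg: bottleneck 1, flow now 14. (uses reverse residual edge)
No augmenting path remains; maximum flow = 14.
In the residual graph, reachable from In: {In}.
Min-cut edges: In→u1 (14); capacity 14 = 14.
This cut is saturated, so no flow can exceed 14.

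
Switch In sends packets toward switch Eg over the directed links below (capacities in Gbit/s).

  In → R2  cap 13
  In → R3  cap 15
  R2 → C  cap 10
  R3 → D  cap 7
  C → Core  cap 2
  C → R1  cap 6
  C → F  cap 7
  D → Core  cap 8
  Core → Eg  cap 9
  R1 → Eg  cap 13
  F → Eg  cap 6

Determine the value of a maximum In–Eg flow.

Augment In→R2→C→Core→Eg: bottleneck 2, flow now 2.
Augment In→R2→C→R1→Eg: bottleneck 6, flow now 8.
Augment In→R2→C→F→Eg: bottleneck 2, flow now 10.
Augment In→R3→D→Core→Eg: bottleneck 7, flow now 17.
No augmenting path remains; maximum flow = 17.
In the residual graph, reachable from In: {In, R2, R3}.
Min-cut edges: R2→C (10), R3→D (7); capacity 10 + 7 = 17.
This cut is saturated, so no flow can exceed 17.

17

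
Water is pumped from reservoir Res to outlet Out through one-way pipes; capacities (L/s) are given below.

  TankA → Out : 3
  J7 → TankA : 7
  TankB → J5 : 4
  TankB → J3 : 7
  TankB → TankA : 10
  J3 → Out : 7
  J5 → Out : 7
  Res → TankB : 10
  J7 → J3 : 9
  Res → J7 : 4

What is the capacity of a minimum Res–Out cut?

Augment Res→TankB→J3→Out: bottleneck 7, flow now 7.
Augment Res→TankB→TankA→Out: bottleneck 3, flow now 10.
Augment Res→J7→J3→TankB→J5→Out: bottleneck 4, flow now 14. (uses reverse residual edge)
No augmenting path remains; maximum flow = 14.
By max-flow min-cut, the minimum cut capacity equals the max flow.
In the residual graph, reachable from Res: {Res}.
Min-cut edges: Res→TankB (10), Res→J7 (4); capacity 10 + 4 = 14.

14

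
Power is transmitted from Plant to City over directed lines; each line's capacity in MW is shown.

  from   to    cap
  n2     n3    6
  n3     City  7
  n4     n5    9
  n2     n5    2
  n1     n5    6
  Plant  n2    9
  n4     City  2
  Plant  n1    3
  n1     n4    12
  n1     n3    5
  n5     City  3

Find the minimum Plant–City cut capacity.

11

Augment Plant→n1→n3→City: bottleneck 3, flow now 3.
Augment Plant→n2→n3→City: bottleneck 4, flow now 7.
Augment Plant→n2→n5→City: bottleneck 2, flow now 9.
Augment Plant→n2→n3→n1→n4→City: bottleneck 2, flow now 11. (uses reverse residual edge)
No augmenting path remains; maximum flow = 11.
By max-flow min-cut, the minimum cut capacity equals the max flow.
In the residual graph, reachable from Plant: {Plant, n2}.
Min-cut edges: Plant→n1 (3), n2→n3 (6), n2→n5 (2); capacity 3 + 6 + 2 = 11.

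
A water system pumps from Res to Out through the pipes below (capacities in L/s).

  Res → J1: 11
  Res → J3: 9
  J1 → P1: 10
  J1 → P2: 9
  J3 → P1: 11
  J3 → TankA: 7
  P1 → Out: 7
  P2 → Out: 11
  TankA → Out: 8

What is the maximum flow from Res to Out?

20

Augment Res→J1→P1→Out: bottleneck 7, flow now 7.
Augment Res→J1→P2→Out: bottleneck 4, flow now 11.
Augment Res→J3→TankA→Out: bottleneck 7, flow now 18.
Augment Res→J3→P1→J1→P2→Out: bottleneck 2, flow now 20. (uses reverse residual edge)
No augmenting path remains; maximum flow = 20.
In the residual graph, reachable from Res: {Res}.
Min-cut edges: Res→J1 (11), Res→J3 (9); capacity 11 + 9 = 20.
This cut is saturated, so no flow can exceed 20.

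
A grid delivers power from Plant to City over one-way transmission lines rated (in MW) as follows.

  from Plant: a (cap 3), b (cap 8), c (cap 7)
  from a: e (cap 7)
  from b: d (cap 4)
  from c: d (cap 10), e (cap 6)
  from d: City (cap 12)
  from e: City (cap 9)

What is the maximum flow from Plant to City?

Augment Plant→a→e→City: bottleneck 3, flow now 3.
Augment Plant→b→d→City: bottleneck 4, flow now 7.
Augment Plant→c→d→City: bottleneck 7, flow now 14.
No augmenting path remains; maximum flow = 14.
In the residual graph, reachable from Plant: {Plant, b}.
Min-cut edges: Plant→a (3), Plant→c (7), b→d (4); capacity 3 + 7 + 4 = 14.
This cut is saturated, so no flow can exceed 14.

14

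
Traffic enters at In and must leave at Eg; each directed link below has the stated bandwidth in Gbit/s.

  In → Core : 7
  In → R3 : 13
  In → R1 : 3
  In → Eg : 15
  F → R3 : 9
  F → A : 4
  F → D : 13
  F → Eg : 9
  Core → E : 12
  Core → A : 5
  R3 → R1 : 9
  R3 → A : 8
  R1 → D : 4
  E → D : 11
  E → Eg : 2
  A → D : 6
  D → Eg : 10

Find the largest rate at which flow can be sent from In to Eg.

Augment In→Eg: bottleneck 15, flow now 15.
Augment In→Core→E→Eg: bottleneck 2, flow now 17.
Augment In→R1→D→Eg: bottleneck 3, flow now 20.
Augment In→Core→E→D→Eg: bottleneck 5, flow now 25.
Augment In→R3→R1→D→Eg: bottleneck 1, flow now 26.
Augment In→R3→A→D→Eg: bottleneck 1, flow now 27.
No augmenting path remains; maximum flow = 27.
In the residual graph, reachable from In: {In, Core, R3, R1, E, A, D}.
Min-cut edges: In→Eg (15), E→Eg (2), D→Eg (10); capacity 15 + 2 + 10 = 27.
This cut is saturated, so no flow can exceed 27.

27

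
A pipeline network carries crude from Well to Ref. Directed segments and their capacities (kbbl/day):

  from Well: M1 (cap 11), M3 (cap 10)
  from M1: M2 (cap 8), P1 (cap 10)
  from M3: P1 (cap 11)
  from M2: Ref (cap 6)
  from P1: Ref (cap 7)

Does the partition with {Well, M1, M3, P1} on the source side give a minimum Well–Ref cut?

Given cut capacity: 8 + 7 = 15.
Augment Well→M1→M2→Ref: bottleneck 6, flow now 6.
Augment Well→M1→P1→Ref: bottleneck 5, flow now 11.
Augment Well→M3→P1→Ref: bottleneck 2, flow now 13.
No augmenting path remains; maximum flow = 13.
In the residual graph, reachable from Well: {Well, M1, M3, M2, P1}.
Min-cut edges: M2→Ref (6), P1→Ref (7); capacity 6 + 7 = 13.
Cut capacity 15 exceeds the max flow 13, so it is not minimum.

No — its capacity is 15, but the minimum cut has capacity 13.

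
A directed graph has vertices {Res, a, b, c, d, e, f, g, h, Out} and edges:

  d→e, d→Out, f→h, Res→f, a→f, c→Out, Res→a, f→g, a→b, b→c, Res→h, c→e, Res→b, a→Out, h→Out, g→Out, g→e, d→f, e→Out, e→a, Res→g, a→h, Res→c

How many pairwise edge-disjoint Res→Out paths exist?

5

Assign every edge capacity 1; by Menger, the answer equals the max flow.
Path Res→a→Out (+1); total 1.
Path Res→c→Out (+1); total 2.
Path Res→g→Out (+1); total 3.
Path Res→h→Out (+1); total 4.
Path Res→b→c→e→Out (+1); total 5.
No residual Res→Out path; max flow = 5.
Certifying cut of size 5: {a→Out, c→Out, e→Out, g→Out, h→Out}.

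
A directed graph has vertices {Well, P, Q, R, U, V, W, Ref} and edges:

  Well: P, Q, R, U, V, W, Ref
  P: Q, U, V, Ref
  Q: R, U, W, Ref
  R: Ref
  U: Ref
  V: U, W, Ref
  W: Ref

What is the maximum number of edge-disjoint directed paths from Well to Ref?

7

Assign every edge capacity 1; by Menger, the answer equals the max flow.
Path Well→Ref (+1); total 1.
Path Well→P→Ref (+1); total 2.
Path Well→Q→Ref (+1); total 3.
Path Well→R→Ref (+1); total 4.
Path Well→U→Ref (+1); total 5.
Path Well→V→Ref (+1); total 6.
Path Well→W→Ref (+1); total 7.
No residual Well→Ref path; max flow = 7.
Certifying cut of size 7: {Well→P, Well→Q, Well→R, Well→Ref, Well→U, Well→V, Well→W}.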